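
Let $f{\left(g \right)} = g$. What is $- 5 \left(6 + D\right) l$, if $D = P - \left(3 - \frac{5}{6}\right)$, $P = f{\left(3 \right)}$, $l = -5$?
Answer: $\frac{1025}{6} \approx 170.83$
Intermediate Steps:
$P = 3$
$D = \frac{5}{6}$ ($D = 3 - \left(3 - \frac{5}{6}\right) = 3 + \left(5 \cdot \frac{1}{6} - 3\right) = 3 + \left(\frac{5}{6} - 3\right) = 3 - \frac{13}{6} = \frac{5}{6} \approx 0.83333$)
$- 5 \left(6 + D\right) l = - 5 \left(6 + \frac{5}{6}\right) \left(-5\right) = \left(-5\right) \frac{41}{6} \left(-5\right) = \left(- \frac{205}{6}\right) \left(-5\right) = \frac{1025}{6}$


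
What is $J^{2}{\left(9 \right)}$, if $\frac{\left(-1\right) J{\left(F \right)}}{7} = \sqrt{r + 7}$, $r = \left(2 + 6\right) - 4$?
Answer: $539$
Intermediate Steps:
$r = 4$ ($r = 8 - 4 = 4$)
$J{\left(F \right)} = - 7 \sqrt{11}$ ($J{\left(F \right)} = - 7 \sqrt{4 + 7} = - 7 \sqrt{11}$)
$J^{2}{\left(9 \right)} = \left(- 7 \sqrt{11}\right)^{2} = 539$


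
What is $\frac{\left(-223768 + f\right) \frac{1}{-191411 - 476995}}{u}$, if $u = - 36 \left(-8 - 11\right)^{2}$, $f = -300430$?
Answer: $- \frac{262099}{4343302188} \approx -6.0346 \cdot 10^{-5}$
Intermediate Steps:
$u = -12996$ ($u = - 36 \left(-19\right)^{2} = \left(-36\right) 361 = -12996$)
$\frac{\left(-223768 + f\right) \frac{1}{-191411 - 476995}}{u} = \frac{\left(-223768 - 300430\right) \frac{1}{-191411 - 476995}}{-12996} = - \frac{524198}{-668406} \left(- \frac{1}{12996}\right) = \left(-524198\right) \left(- \frac{1}{668406}\right) \left(- \frac{1}{12996}\right) = \frac{262099}{334203} \left(- \frac{1}{12996}\right) = - \frac{262099}{4343302188}$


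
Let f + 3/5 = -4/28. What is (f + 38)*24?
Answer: 31296/35 ≈ 894.17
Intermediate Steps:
f = -26/35 (f = -⅗ - 4/28 = -⅗ - 4*1/28 = -⅗ - ⅐ = -26/35 ≈ -0.74286)
(f + 38)*24 = (-26/35 + 38)*24 = (1304/35)*24 = 31296/35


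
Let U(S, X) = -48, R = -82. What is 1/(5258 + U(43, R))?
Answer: 1/5210 ≈ 0.00019194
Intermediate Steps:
1/(5258 + U(43, R)) = 1/(5258 - 48) = 1/5210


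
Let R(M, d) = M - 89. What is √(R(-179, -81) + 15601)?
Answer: √15333 ≈ 123.83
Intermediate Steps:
R(M, d) = -89 + M
√(R(-179, -81) + 15601) = √((-89 - 179) + 15601) = √(-268 + 15601) = √15333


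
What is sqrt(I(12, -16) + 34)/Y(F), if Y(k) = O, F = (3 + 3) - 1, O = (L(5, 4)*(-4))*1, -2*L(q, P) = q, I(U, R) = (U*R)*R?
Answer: sqrt(3106)/10 ≈ 5.5732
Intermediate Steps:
I(U, R) = U*R**2 (I(U, R) = (R*U)*R = U*R**2)
L(q, P) = -q/2
O = 10 (O = (-1/2*5*(-4))*1 = -5/2*(-4)*1 = 10*1 = 10)
F = 5 (F = 6 - 1 = 5)
Y(k) = 10
sqrt(I(12, -16) + 34)/Y(F) = sqrt(12*(-16)**2 + 34)/10 = sqrt(12*256 + 34)*(1/10) = sqrt(3072 + 34)*(1/10) = sqrt(3106)*(1/10) = sqrt(3106)/10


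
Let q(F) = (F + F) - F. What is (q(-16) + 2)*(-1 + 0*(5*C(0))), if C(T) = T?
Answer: 14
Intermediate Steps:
q(F) = F (q(F) = 2*F - F = F)
(q(-16) + 2)*(-1 + 0*(5*C(0))) = (-16 + 2)*(-1 + 0*(5*0)) = -14*(-1 + 0*0) = -14*(-1 + 0) = -14*(-1) = 14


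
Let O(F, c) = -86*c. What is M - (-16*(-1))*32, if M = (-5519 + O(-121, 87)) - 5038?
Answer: -18551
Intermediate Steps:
M = -18039 (M = (-5519 - 86*87) - 5038 = (-5519 - 7482) - 5038 = -13001 - 5038 = -18039)
M - (-16*(-1))*32 = -18039 - (-16*(-1))*32 = -18039 - 16*32 = -18039 - 1*512 = -18039 - 512 = -18551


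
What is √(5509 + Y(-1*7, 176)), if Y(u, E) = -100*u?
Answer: √6209 ≈ 78.797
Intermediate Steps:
√(5509 + Y(-1*7, 176)) = √(5509 - (-100)*7) = √(5509 - 100*(-7)) = √(5509 + 700) = √6209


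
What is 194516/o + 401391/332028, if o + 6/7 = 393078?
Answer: 43237130591/25377453420 ≈ 1.7038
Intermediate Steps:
o = 2751540/7 (o = -6/7 + 393078 = 2751540/7 ≈ 3.9308e+5)
194516/o + 401391/332028 = 194516/(2751540/7) + 401391/332028 = 194516*(7/2751540) + 401391*(1/332028) = 340403/687885 + 44599/36892 = 43237130591/25377453420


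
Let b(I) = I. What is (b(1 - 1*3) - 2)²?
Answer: 16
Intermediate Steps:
(b(1 - 1*3) - 2)² = ((1 - 1*3) - 2)² = ((1 - 3) - 2)² = (-2 - 2)² = (-4)² = 16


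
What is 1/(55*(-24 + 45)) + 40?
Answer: 46201/1155 ≈ 40.001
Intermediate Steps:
1/(55*(-24 + 45)) + 40 = (1/55)/21 + 40 = (1/55)*(1/21) + 40 = 1/1155 + 40 = 46201/1155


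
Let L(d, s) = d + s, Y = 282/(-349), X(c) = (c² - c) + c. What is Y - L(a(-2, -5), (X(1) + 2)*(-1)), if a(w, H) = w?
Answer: 1463/349 ≈ 4.1920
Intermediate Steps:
X(c) = c²
Y = -282/349 (Y = 282*(-1/349) = -282/349 ≈ -0.80802)
Y - L(a(-2, -5), (X(1) + 2)*(-1)) = -282/349 - (-2 + (1² + 2)*(-1)) = -282/349 - (-2 + (1 + 2)*(-1)) = -282/349 - (-2 + 3*(-1)) = -282/349 - (-2 - 3) = -282/349 - 1*(-5) = -282/349 + 5 = 1463/349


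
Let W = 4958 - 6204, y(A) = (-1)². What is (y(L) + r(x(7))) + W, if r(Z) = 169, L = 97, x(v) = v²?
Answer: -1076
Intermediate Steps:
y(A) = 1
W = -1246
(y(L) + r(x(7))) + W = (1 + 169) - 1246 = 170 - 1246 = -1076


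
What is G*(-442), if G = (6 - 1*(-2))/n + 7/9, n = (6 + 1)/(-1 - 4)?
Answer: 137462/63 ≈ 2181.9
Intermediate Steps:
n = -7/5 (n = 7/(-5) = 7*(-⅕) = -7/5 ≈ -1.4000)
G = -311/63 (G = (6 - 1*(-2))/(-7/5) + 7/9 = (6 + 2)*(-5/7) + 7*(⅑) = 8*(-5/7) + 7/9 = -40/7 + 7/9 = -311/63 ≈ -4.9365)
G*(-442) = -311/63*(-442) = 137462/63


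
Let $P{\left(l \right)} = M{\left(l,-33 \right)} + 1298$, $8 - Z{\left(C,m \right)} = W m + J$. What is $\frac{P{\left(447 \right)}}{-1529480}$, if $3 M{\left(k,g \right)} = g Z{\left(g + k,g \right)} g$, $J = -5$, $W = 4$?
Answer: $- \frac{53933}{1529480} \approx -0.035262$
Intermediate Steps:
$Z{\left(C,m \right)} = 13 - 4 m$ ($Z{\left(C,m \right)} = 8 - \left(4 m - 5\right) = 8 - \left(-5 + 4 m\right) = 13 - 4 m$)
$M{\left(k,g \right)} = \frac{g^{2} \left(13 - 4 g\right)}{3}$ ($M{\left(k,g \right)} = \frac{g \left(13 - 4 g\right) g}{3} = \frac{g^{2} \left(13 - 4 g\right)}{3}$)
$P{\left(l \right)} = 53933$ ($P{\left(l \right)} = \frac{\left(-33\right)^{2} \left(13 - -132\right)}{3} + 1298 = \frac{1}{3} \cdot 1089 \left(13 + 132\right) + 1298 = \frac{1}{3} \cdot 1089 \cdot 145 + 1298 = 52635 + 1298 = 53933$)
$\frac{P{\left(447 \right)}}{-1529480} = \frac{53933}{-1529480} = 53933 \left(- \frac{1}{1529480}\right) = - \frac{53933}{1529480}$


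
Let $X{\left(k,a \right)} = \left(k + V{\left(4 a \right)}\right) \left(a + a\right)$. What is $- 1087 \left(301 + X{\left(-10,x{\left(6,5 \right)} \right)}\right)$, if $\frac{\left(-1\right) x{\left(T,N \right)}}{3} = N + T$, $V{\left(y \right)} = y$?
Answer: $-10514551$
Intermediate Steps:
$x{\left(T,N \right)} = - 3 N - 3 T$ ($x{\left(T,N \right)} = - 3 \left(N + T\right) = - 3 N - 3 T$)
$X{\left(k,a \right)} = 2 a \left(k + 4 a\right)$ ($X{\left(k,a \right)} = \left(k + 4 a\right) \left(a + a\right) = \left(k + 4 a\right) 2 a = 2 a \left(k + 4 a\right)$)
$- 1087 \left(301 + X{\left(-10,x{\left(6,5 \right)} \right)}\right) = - 1087 \left(301 + 2 \left(\left(-3\right) 5 - 18\right) \left(-10 + 4 \left(\left(-3\right) 5 - 18\right)\right)\right) = - 1087 \left(301 + 2 \left(-15 - 18\right) \left(-10 + 4 \left(-15 - 18\right)\right)\right) = - 1087 \left(301 + 2 \left(-33\right) \left(-10 + 4 \left(-33\right)\right)\right) = - 1087 \left(301 + 2 \left(-33\right) \left(-10 - 132\right)\right) = - 1087 \left(301 + 2 \left(-33\right) \left(-142\right)\right) = - 1087 \left(301 + 9372\right) = \left(-1087\right) 9673 = -10514551$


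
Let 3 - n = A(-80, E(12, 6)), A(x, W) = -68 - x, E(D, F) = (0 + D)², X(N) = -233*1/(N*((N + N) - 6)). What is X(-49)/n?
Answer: 233/45864 ≈ 0.0050802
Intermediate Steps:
X(N) = -233/(N*(-6 + 2*N)) (X(N) = -233*1/(N*(2*N - 6)) = -233*1/(N*(-6 + 2*N)) = -233/(N*(-6 + 2*N)))
E(D, F) = D²
n = -9 (n = 3 - (-68 - 1*(-80)) = 3 - (-68 + 80) = 3 - 1*12 = 3 - 12 = -9)
X(-49)/n = -233/2/(-49*(-3 - 49))/(-9) = -233/2*(-1/49)/(-52)*(-⅑) = -233/2*(-1/49)*(-1/52)*(-⅑) = -233/5096*(-⅑) = 233/45864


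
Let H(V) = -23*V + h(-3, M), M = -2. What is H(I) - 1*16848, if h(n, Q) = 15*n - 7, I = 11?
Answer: -17153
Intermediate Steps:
h(n, Q) = -7 + 15*n
H(V) = -52 - 23*V (H(V) = -23*V + (-7 + 15*(-3)) = -23*V + (-7 - 45) = -23*V - 52 = -52 - 23*V)
H(I) - 1*16848 = (-52 - 23*11) - 1*16848 = (-52 - 253) - 16848 = -305 - 16848 = -17153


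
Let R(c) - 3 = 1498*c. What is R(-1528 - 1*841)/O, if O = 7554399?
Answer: -3548759/7554399 ≈ -0.46976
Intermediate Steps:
R(c) = 3 + 1498*c
R(-1528 - 1*841)/O = (3 + 1498*(-1528 - 1*841))/7554399 = (3 + 1498*(-1528 - 841))*(1/7554399) = (3 + 1498*(-2369))*(1/7554399) = (3 - 3548762)*(1/7554399) = -3548759*1/7554399 = -3548759/7554399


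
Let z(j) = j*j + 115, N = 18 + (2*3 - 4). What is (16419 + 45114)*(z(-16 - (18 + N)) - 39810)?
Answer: -2263122207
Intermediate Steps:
N = 20 (N = 18 + (6 - 4) = 18 + 2 = 20)
z(j) = 115 + j² (z(j) = j² + 115 = 115 + j²)
(16419 + 45114)*(z(-16 - (18 + N)) - 39810) = (16419 + 45114)*((115 + (-16 - (18 + 20))²) - 39810) = 61533*((115 + (-16 - 1*38)²) - 39810) = 61533*((115 + (-16 - 38)²) - 39810) = 61533*((115 + (-54)²) - 39810) = 61533*((115 + 2916) - 39810) = 61533*(3031 - 39810) = 61533*(-36779) = -2263122207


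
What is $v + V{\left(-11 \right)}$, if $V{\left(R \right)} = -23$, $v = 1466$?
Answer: $1443$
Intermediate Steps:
$v + V{\left(-11 \right)} = 1466 - 23 = 1443$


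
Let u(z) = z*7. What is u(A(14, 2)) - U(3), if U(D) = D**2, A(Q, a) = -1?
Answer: -16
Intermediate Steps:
u(z) = 7*z
u(A(14, 2)) - U(3) = 7*(-1) - 1*3**2 = -7 - 1*9 = -7 - 9 = -16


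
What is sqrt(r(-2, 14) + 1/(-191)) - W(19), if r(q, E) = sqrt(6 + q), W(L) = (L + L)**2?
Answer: -1444 + sqrt(72771)/191 ≈ -1442.6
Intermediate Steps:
W(L) = 4*L**2 (W(L) = (2*L)**2 = 4*L**2)
sqrt(r(-2, 14) + 1/(-191)) - W(19) = sqrt(sqrt(6 - 2) + 1/(-191)) - 4*19**2 = sqrt(sqrt(4) - 1/191) - 4*361 = sqrt(2 - 1/191) - 1*1444 = sqrt(381/191) - 1444 = sqrt(72771)/191 - 1444 = -1444 + sqrt(72771)/191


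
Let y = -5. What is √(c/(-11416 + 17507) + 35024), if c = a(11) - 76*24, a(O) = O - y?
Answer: 468*√5932634/6091 ≈ 187.15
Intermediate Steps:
a(O) = 5 + O (a(O) = O - 1*(-5) = O + 5 = 5 + O)
c = -1808 (c = (5 + 11) - 76*24 = 16 - 1824 = -1808)
√(c/(-11416 + 17507) + 35024) = √(-1808/(-11416 + 17507) + 35024) = √(-1808/6091 + 35024) = √(213329376/6091) = 468*√5932634/6091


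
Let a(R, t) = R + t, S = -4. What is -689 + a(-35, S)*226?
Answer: -9503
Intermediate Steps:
-689 + a(-35, S)*226 = -689 + (-35 - 4)*226 = -689 - 39*226 = -689 - 8814 = -9503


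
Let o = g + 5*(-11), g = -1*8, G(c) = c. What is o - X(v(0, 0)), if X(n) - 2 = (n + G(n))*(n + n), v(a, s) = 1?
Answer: -69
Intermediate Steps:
g = -8
X(n) = 2 + 4*n**2 (X(n) = 2 + (n + n)*(n + n) = 2 + (2*n)*(2*n) = 2 + 4*n**2)
o = -63 (o = -8 + 5*(-11) = -8 - 55 = -63)
o - X(v(0, 0)) = -63 - (2 + 4*1**2) = -63 - (2 + 4*1) = -63 - (2 + 4) = -63 - 1*6 = -63 - 6 = -69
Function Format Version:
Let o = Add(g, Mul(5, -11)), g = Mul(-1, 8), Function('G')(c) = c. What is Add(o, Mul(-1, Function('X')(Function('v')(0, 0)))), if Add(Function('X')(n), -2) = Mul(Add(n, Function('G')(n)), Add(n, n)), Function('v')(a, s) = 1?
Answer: -69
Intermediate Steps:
g = -8
Function('X')(n) = Add(2, Mul(4, Pow(n, 2))) (Function('X')(n) = Add(2, Mul(Add(n, n), Add(n, n))) = Add(2, Mul(Mul(2, n), Mul(2, n))) = Add(2, Mul(4, Pow(n, 2))))
o = -63 (o = Add(-8, Mul(5, -11)) = Add(-8, -55) = -63)
Add(o, Mul(-1, Function('X')(Function('v')(0, 0)))) = Add(-63, Mul(-1, Add(2, Mul(4, Pow(1, 2))))) = Add(-63, Mul(-1, Add(2, Mul(4, 1)))) = Add(-63, Mul(-1, Add(2, 4))) = Add(-63, Mul(-1, 6)) = Add(-63, -6) = -69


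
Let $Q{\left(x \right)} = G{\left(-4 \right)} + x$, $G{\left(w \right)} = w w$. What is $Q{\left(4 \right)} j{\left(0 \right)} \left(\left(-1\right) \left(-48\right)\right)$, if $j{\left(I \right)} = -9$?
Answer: $-8640$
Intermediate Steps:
$G{\left(w \right)} = w^{2}$
$Q{\left(x \right)} = 16 + x$ ($Q{\left(x \right)} = \left(-4\right)^{2} + x = 16 + x$)
$Q{\left(4 \right)} j{\left(0 \right)} \left(\left(-1\right) \left(-48\right)\right) = \left(16 + 4\right) \left(-9\right) \left(\left(-1\right) \left(-48\right)\right) = 20 \left(-9\right) 48 = \left(-180\right) 48 = -8640$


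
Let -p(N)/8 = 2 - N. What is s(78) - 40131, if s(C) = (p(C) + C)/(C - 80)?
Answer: -40474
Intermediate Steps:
p(N) = -16 + 8*N (p(N) = -8*(2 - N) = -16 + 8*N)
s(C) = (-16 + 9*C)/(-80 + C) (s(C) = ((-16 + 8*C) + C)/(C - 80) = (-16 + 9*C)/(-80 + C))
s(78) - 40131 = (-16 + 9*78)/(-80 + 78) - 40131 = (-16 + 702)/(-2) - 40131 = -1/2*686 - 40131 = -343 - 40131 = -40474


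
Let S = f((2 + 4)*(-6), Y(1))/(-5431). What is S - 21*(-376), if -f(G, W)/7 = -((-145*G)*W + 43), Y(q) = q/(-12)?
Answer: 42885920/5431 ≈ 7896.5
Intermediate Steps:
Y(q) = -q/12 (Y(q) = q*(-1/12) = -q/12)
f(G, W) = 301 - 1015*G*W (f(G, W) = -(-7)*((-145*G)*W + 43) = -(-7)*(-145*G*W + 43) = -(-7)*(43 - 145*G*W) = -7*(-43 + 145*G*W) = 301 - 1015*G*W)
S = 2744/5431 (S = (301 - 1015*(2 + 4)*(-6)*(-1/12*1))/(-5431) = (301 - 1015*6*(-6)*(-1/12))*(-1/5431) = (301 - 1015*(-36)*(-1/12))*(-1/5431) = (301 - 3045)*(-1/5431) = -2744*(-1/5431) = 2744/5431 ≈ 0.50525)
S - 21*(-376) = 2744/5431 - 21*(-376) = 2744/5431 - 1*(-7896) = 2744/5431 + 7896 = 42885920/5431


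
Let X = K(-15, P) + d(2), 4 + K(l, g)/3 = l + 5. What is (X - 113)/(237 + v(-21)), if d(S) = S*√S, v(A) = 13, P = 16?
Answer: -31/50 + √2/125 ≈ -0.60869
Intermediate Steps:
K(l, g) = 3 + 3*l (K(l, g) = -12 + 3*(l + 5) = -12 + 3*(5 + l) = -12 + (15 + 3*l) = 3 + 3*l)
d(S) = S^(3/2)
X = -42 + 2*√2 (X = (3 + 3*(-15)) + 2^(3/2) = (3 - 45) + 2*√2 = -42 + 2*√2 ≈ -39.172)
(X - 113)/(237 + v(-21)) = ((-42 + 2*√2) - 113)/(237 + 13) = (-155 + 2*√2)/250 = (-155 + 2*√2)*(1/250) = -31/50 + √2/125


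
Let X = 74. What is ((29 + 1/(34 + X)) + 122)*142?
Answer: 1157939/54 ≈ 21443.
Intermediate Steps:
((29 + 1/(34 + X)) + 122)*142 = ((29 + 1/(34 + 74)) + 122)*142 = ((29 + 1/108) + 122)*142 = (3133/108 + 122)*142 = (16309/108)*142 = 1157939/54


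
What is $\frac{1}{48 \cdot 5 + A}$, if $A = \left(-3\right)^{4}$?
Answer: $\frac{1}{321} \approx 0.0031153$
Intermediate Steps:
$A = 81$
$\frac{1}{48 \cdot 5 + A} = \frac{1}{48 \cdot 5 + 81} = \frac{1}{240 + 81} = \frac{1}{321}$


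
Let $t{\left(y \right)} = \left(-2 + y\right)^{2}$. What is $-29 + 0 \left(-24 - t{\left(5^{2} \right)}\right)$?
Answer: $-29$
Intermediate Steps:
$-29 + 0 \left(-24 - t{\left(5^{2} \right)}\right) = -29 + 0 \left(-24 - \left(-2 + 5^{2}\right)^{2}\right) = -29 + 0 \left(-24 - \left(-2 + 25\right)^{2}\right) = -29 + 0 \left(-24 - 23^{2}\right) = -29 + 0 \left(-24 - 529\right) = -29 + 0 \left(-553\right) = -29 + 0 = -29$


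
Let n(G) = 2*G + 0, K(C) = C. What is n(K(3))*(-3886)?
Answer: -23316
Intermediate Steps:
n(G) = 2*G
n(K(3))*(-3886) = (2*3)*(-3886) = 6*(-3886) = -23316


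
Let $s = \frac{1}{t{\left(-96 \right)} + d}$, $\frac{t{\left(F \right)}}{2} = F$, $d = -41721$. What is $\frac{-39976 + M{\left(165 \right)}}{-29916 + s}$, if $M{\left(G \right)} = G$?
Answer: $\frac{1668598443}{1253869309} \approx 1.3308$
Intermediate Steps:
$t{\left(F \right)} = 2 F$
$s = - \frac{1}{41913}$ ($s = \frac{1}{2 \left(-96\right) - 41721} = \frac{1}{-192 - 41721} = \frac{1}{-41913} = - \frac{1}{41913} \approx -2.3859 \cdot 10^{-5}$)
$\frac{-39976 + M{\left(165 \right)}}{-29916 + s} = \frac{-39976 + 165}{-29916 - \frac{1}{41913}} = - \frac{39811}{- \frac{1253869309}{41913}} = \left(-39811\right) \left(- \frac{41913}{1253869309}\right) = \frac{1668598443}{1253869309}$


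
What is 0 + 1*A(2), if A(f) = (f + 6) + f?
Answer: 10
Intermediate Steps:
A(f) = 6 + 2*f (A(f) = (6 + f) + f = 6 + 2*f)
0 + 1*A(2) = 0 + 1*(6 + 2*2) = 0 + 1*(6 + 4) = 0 + 1*10 = 0 + 10 = 10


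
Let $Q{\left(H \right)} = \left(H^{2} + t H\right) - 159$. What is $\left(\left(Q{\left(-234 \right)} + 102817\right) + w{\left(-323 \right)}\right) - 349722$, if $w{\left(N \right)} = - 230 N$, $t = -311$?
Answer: $-45244$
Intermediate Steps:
$Q{\left(H \right)} = -159 + H^{2} - 311 H$ ($Q{\left(H \right)} = \left(H^{2} - 311 H\right) - 159 = -159 + H^{2} - 311 H$)
$\left(\left(Q{\left(-234 \right)} + 102817\right) + w{\left(-323 \right)}\right) - 349722 = \left(\left(\left(-159 + \left(-234\right)^{2} - -72774\right) + 102817\right) - -74290\right) - 349722 = \left(\left(\left(-159 + 54756 + 72774\right) + 102817\right) + 74290\right) - 349722 = \left(\left(127371 + 102817\right) + 74290\right) - 349722 = \left(230188 + 74290\right) - 349722 = 304478 - 349722 = -45244$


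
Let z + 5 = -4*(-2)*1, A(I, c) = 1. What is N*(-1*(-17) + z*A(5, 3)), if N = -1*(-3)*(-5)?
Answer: -300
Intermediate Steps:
z = 3 (z = -5 - 4*(-2)*1 = -5 + 8*1 = -5 + 8 = 3)
N = -15 (N = 3*(-5) = -15)
N*(-1*(-17) + z*A(5, 3)) = -15*(-1*(-17) + 3*1) = -15*(17 + 3) = -15*20 = -300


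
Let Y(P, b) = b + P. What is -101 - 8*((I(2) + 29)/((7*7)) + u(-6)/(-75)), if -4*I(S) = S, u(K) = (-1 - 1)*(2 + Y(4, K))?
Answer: -5177/49 ≈ -105.65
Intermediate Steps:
Y(P, b) = P + b
u(K) = -12 - 2*K (u(K) = (-1 - 1)*(2 + (4 + K)) = -2*(6 + K) = -12 - 2*K)
I(S) = -S/4
-101 - 8*((I(2) + 29)/((7*7)) + u(-6)/(-75)) = -101 - 8*((-¼*2 + 29)/((7*7)) + (-12 - 2*(-6))/(-75)) = -101 - 8*((-½ + 29)/49 + (-12 + 12)*(-1/75)) = -101 - 8*((57/2)*(1/49) + 0*(-1/75)) = -101 - 8*(57/98 + 0) = -101 - 8*57/98 = -101 - 228/49 = -5177/49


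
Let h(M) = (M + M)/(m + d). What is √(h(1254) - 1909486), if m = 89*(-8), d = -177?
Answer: I*√1509109114618/889 ≈ 1381.8*I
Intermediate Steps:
m = -712
h(M) = -2*M/889 (h(M) = (M + M)/(-712 - 177) = (2*M)/(-889) = (2*M)*(-1/889) = -2*M/889)
√(h(1254) - 1909486) = √(-2/889*1254 - 1909486) = √(-2508/889 - 1909486) = √(-1697535562/889) = I*√1509109114618/889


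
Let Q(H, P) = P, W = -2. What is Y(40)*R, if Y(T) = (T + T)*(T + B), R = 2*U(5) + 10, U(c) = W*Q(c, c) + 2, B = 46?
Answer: -41280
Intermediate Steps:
U(c) = 2 - 2*c (U(c) = -2*c + 2 = 2 - 2*c)
R = -6 (R = 2*(2 - 2*5) + 10 = 2*(2 - 10) + 10 = 2*(-8) + 10 = -16 + 10 = -6)
Y(T) = 2*T*(46 + T) (Y(T) = (T + T)*(T + 46) = (2*T)*(46 + T) = 2*T*(46 + T))
Y(40)*R = (2*40*(46 + 40))*(-6) = (2*40*86)*(-6) = 6880*(-6) = -41280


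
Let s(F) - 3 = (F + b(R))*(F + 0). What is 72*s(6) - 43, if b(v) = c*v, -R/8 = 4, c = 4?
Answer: -52531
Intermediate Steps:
R = -32 (R = -8*4 = -32)
b(v) = 4*v
s(F) = 3 + F*(-128 + F) (s(F) = 3 + (F + 4*(-32))*(F + 0) = 3 + (F - 128)*F = 3 + (-128 + F)*F = 3 + F*(-128 + F))
72*s(6) - 43 = 72*(3 + 6**2 - 128*6) - 43 = 72*(3 + 36 - 768) - 43 = 72*(-729) - 43 = -52488 - 43 = -52531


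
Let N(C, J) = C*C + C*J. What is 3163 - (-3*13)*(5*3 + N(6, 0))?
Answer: 5152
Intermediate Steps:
N(C, J) = C² + C*J
3163 - (-3*13)*(5*3 + N(6, 0)) = 3163 - (-3*13)*(5*3 + 6*(6 + 0)) = 3163 - (-39)*(15 + 6*6) = 3163 - (-39)*(15 + 36) = 3163 - (-39)*51 = 3163 - 1*(-1989) = 3163 + 1989 = 5152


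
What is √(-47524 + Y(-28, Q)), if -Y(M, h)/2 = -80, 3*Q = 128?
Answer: 2*I*√11841 ≈ 217.63*I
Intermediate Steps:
Q = 128/3 (Q = (⅓)*128 = 128/3 ≈ 42.667)
Y(M, h) = 160 (Y(M, h) = -2*(-80) = 160)
√(-47524 + Y(-28, Q)) = √(-47524 + 160) = √(-47364) = 2*I*√11841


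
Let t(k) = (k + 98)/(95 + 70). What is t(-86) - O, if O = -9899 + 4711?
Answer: 285344/55 ≈ 5188.1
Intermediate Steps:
O = -5188
t(k) = 98/165 + k/165 (t(k) = (98 + k)/165 = (98 + k)*(1/165) = 98/165 + k/165)
t(-86) - O = (98/165 + (1/165)*(-86)) - 1*(-5188) = (98/165 - 86/165) + 5188 = 4/55 + 5188 = 285344/55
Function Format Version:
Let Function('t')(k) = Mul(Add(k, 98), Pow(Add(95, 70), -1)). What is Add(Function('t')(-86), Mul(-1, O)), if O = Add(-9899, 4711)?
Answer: Rational(285344, 55) ≈ 5188.1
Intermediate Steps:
O = -5188
Function('t')(k) = Add(Rational(98, 165), Mul(Rational(1, 165), k)) (Function('t')(k) = Mul(Add(98, k), Pow(165, -1)) = Mul(Add(98, k), Rational(1, 165)) = Add(Rational(98, 165), Mul(Rational(1, 165), k)))
Add(Function('t')(-86), Mul(-1, O)) = Add(Add(Rational(98, 165), Mul(Rational(1, 165), -86)), Mul(-1, -5188)) = Add(Add(Rational(98, 165), Rational(-86, 165)), 5188) = Add(Rational(4, 55), 5188) = Rational(285344, 55)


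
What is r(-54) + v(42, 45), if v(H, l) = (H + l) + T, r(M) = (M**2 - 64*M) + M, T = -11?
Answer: 6394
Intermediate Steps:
r(M) = M**2 - 63*M
v(H, l) = -11 + H + l (v(H, l) = (H + l) - 11 = -11 + H + l)
r(-54) + v(42, 45) = -54*(-63 - 54) + (-11 + 42 + 45) = -54*(-117) + 76 = 6318 + 76 = 6394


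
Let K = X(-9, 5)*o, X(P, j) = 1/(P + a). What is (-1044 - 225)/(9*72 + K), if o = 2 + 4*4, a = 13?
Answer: -282/145 ≈ -1.9448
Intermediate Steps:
X(P, j) = 1/(13 + P) (X(P, j) = 1/(P + 13) = 1/(13 + P))
o = 18 (o = 2 + 16 = 18)
K = 9/2 (K = 18/(13 - 9) = 18/4 = (¼)*18 = 9/2 ≈ 4.5000)
(-1044 - 225)/(9*72 + K) = (-1044 - 225)/(9*72 + 9/2) = -1269/(648 + 9/2) = -1269/1305/2 = -1269*2/1305 = -282/145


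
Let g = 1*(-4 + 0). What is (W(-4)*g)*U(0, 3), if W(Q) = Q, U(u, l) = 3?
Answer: 48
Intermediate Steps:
g = -4 (g = 1*(-4) = -4)
(W(-4)*g)*U(0, 3) = -4*(-4)*3 = 16*3 = 48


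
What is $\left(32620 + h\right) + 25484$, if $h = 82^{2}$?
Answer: $64828$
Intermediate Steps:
$h = 6724$
$\left(32620 + h\right) + 25484 = \left(32620 + 6724\right) + 25484 = 39344 + 25484 = 64828$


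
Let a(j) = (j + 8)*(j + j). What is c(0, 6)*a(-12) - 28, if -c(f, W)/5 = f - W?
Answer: 2852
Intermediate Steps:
a(j) = 2*j*(8 + j) (a(j) = (8 + j)*(2*j) = 2*j*(8 + j))
c(f, W) = -5*f + 5*W (c(f, W) = -5*(f - W) = -5*f + 5*W)
c(0, 6)*a(-12) - 28 = (-5*0 + 5*6)*(2*(-12)*(8 - 12)) - 28 = (0 + 30)*(2*(-12)*(-4)) - 28 = 30*96 - 28 = 2880 - 28 = 2852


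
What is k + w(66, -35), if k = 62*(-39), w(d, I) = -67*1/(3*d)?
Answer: -478831/198 ≈ -2418.3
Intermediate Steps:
w(d, I) = -67/(3*d) (w(d, I) = -67*1/(3*d) = -67/(3*d))
k = -2418
k + w(66, -35) = -2418 - 67/3/66 = -2418 - 67/3*1/66 = -2418 - 67/198 = -478831/198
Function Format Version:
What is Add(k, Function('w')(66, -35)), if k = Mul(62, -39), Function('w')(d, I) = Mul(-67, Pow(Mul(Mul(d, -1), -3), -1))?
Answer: Rational(-478831, 198) ≈ -2418.3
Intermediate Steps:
Function('w')(d, I) = Mul(Rational(-67, 3), Pow(d, -1)) (Function('w')(d, I) = Mul(-67, Pow(Mul(Mul(-1, d), -3), -1)) = Mul(-67, Pow(Mul(3, d), -1)) = Mul(-67, Mul(Rational(1, 3), Pow(d, -1))) = Mul(Rational(-67, 3), Pow(d, -1)))
k = -2418
Add(k, Function('w')(66, -35)) = Add(-2418, Mul(Rational(-67, 3), Pow(66, -1))) = Add(-2418, Mul(Rational(-67, 3), Rational(1, 66))) = Add(-2418, Rational(-67, 198)) = Rational(-478831, 198)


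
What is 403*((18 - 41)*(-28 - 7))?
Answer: 324415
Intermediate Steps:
403*((18 - 41)*(-28 - 7)) = 403*(-23*(-35)) = 403*805 = 324415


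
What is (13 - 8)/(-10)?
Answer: -½ ≈ -0.50000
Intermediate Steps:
(13 - 8)/(-10) = 5*(-⅒) = -½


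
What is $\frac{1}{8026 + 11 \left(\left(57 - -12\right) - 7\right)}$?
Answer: $\frac{1}{8708} \approx 0.00011484$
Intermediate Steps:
$\frac{1}{8026 + 11 \left(\left(57 - -12\right) - 7\right)} = \frac{1}{8026 + 11 \left(\left(57 + 12\right) - 7\right)} = \frac{1}{8026 + 11 \left(69 - 7\right)} = \frac{1}{8026 + 11 \cdot 62} = \frac{1}{8026 + 682} = \frac{1}{8708}$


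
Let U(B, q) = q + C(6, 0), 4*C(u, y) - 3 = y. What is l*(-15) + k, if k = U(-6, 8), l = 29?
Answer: -1705/4 ≈ -426.25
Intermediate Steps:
C(u, y) = ¾ + y/4
U(B, q) = ¾ + q (U(B, q) = q + (¾ + (¼)*0) = q + (¾ + 0) = q + ¾ = ¾ + q)
k = 35/4 (k = ¾ + 8 = 35/4 ≈ 8.7500)
l*(-15) + k = 29*(-15) + 35/4 = -435 + 35/4 = -1705/4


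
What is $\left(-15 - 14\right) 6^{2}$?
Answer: $-1044$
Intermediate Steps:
$\left(-15 - 14\right) 6^{2} = \left(-29\right) 36 = -1044$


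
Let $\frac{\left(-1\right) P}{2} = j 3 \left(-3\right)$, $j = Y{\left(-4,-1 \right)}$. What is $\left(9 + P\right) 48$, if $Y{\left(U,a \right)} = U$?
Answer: $-3024$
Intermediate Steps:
$j = -4$
$P = -72$ ($P = - 2 \left(- 4 \cdot 3 \left(-3\right)\right) = - 2 \left(\left(-4\right) \left(-9\right)\right) = \left(-2\right) 36 = -72$)
$\left(9 + P\right) 48 = \left(9 - 72\right) 48 = \left(-63\right) 48 = -3024$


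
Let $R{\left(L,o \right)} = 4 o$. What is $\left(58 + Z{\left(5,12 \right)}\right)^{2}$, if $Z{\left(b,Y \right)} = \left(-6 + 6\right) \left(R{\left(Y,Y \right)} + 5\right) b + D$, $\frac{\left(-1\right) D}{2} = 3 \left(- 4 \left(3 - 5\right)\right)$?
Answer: $100$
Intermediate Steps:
$D = -48$ ($D = - 2 \cdot 3 \left(- 4 \left(3 - 5\right)\right) = - 2 \cdot 3 \left(\left(-4\right) \left(-2\right)\right) = - 2 \cdot 3 \cdot 8 = \left(-2\right) 24 = -48$)
$Z{\left(b,Y \right)} = -48$ ($Z{\left(b,Y \right)} = \left(-6 + 6\right) \left(4 Y + 5\right) b - 48 = 0 \left(5 + 4 Y\right) b - 48 = 0 b - 48 = 0 - 48 = -48$)
$\left(58 + Z{\left(5,12 \right)}\right)^{2} = \left(58 - 48\right)^{2} = 10^{2} = 100$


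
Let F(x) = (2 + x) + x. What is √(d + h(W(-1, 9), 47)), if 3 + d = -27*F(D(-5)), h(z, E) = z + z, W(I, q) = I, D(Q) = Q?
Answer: √211 ≈ 14.526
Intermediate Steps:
F(x) = 2 + 2*x
h(z, E) = 2*z
d = 213 (d = -3 - 27*(2 + 2*(-5)) = -3 - 27*(2 - 10) = -3 - 27*(-8) = -3 + 216 = 213)
√(d + h(W(-1, 9), 47)) = √(213 + 2*(-1)) = √(213 - 2) = √211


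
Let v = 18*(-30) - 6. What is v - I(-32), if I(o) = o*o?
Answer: -1570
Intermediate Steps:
I(o) = o**2
v = -546 (v = -540 - 6 = -546)
v - I(-32) = -546 - 1*(-32)**2 = -546 - 1*1024 = -546 - 1024 = -1570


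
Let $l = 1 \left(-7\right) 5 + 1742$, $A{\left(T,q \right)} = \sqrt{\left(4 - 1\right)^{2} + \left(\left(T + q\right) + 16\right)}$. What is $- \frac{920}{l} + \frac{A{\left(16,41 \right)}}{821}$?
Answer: $- \frac{920}{1707} + \frac{\sqrt{82}}{821} \approx -0.52793$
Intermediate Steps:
$A{\left(T,q \right)} = \sqrt{25 + T + q}$ ($A{\left(T,q \right)} = \sqrt{3^{2} + \left(16 + T + q\right)} = \sqrt{9 + \left(16 + T + q\right)} = \sqrt{25 + T + q}$)
$l = 1707$ ($l = \left(-7\right) 5 + 1742 = -35 + 1742 = 1707$)
$- \frac{920}{l} + \frac{A{\left(16,41 \right)}}{821} = - \frac{920}{1707} + \frac{\sqrt{25 + 16 + 41}}{821} = \left(-920\right) \frac{1}{1707} + \sqrt{82} \cdot \frac{1}{821} = - \frac{920}{1707} + \frac{\sqrt{82}}{821}$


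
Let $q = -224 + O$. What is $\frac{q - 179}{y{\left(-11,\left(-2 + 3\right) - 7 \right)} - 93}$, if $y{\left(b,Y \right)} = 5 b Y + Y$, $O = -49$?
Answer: $- \frac{452}{231} \approx -1.9567$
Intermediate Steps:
$q = -273$ ($q = -224 - 49 = -273$)
$y{\left(b,Y \right)} = Y + 5 Y b$ ($y{\left(b,Y \right)} = 5 Y b + Y = Y + 5 Y b$)
$\frac{q - 179}{y{\left(-11,\left(-2 + 3\right) - 7 \right)} - 93} = \frac{-273 - 179}{\left(\left(-2 + 3\right) - 7\right) \left(1 + 5 \left(-11\right)\right) - 93} = - \frac{452}{\left(1 - 7\right) \left(1 - 55\right) - 93} = - \frac{452}{\left(-6\right) \left(-54\right) - 93} = - \frac{452}{324 - 93} = - \frac{452}{231}$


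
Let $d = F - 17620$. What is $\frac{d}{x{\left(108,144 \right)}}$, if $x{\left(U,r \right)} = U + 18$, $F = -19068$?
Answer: $- \frac{18344}{63} \approx -291.17$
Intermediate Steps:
$x{\left(U,r \right)} = 18 + U$
$d = -36688$ ($d = -19068 - 17620 = -36688$)
$\frac{d}{x{\left(108,144 \right)}} = - \frac{36688}{18 + 108} = - \frac{36688}{126} = \left(-36688\right) \frac{1}{126} = - \frac{18344}{63}$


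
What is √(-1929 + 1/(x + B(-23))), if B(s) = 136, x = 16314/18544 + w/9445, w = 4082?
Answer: I*√278931725108613813559089/12024960609 ≈ 43.92*I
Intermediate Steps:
x = 114891169/87574040 (x = 16314/18544 + 4082/9445 = 16314*(1/18544) + 4082*(1/9445) = 8157/9272 + 4082/9445 = 114891169/87574040 ≈ 1.3119)
√(-1929 + 1/(x + B(-23))) = √(-1929 + 1/(114891169/87574040 + 136)) = √(-1929 + 1/(12024960609/87574040)) = √(-1929 + 87574040/12024960609) = √(-23196061440721/12024960609) = I*√278931725108613813559089/12024960609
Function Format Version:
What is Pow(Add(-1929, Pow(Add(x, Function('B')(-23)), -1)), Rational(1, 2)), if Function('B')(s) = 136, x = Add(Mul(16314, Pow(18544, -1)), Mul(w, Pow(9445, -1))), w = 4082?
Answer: Mul(Rational(1, 12024960609), I, Pow(278931725108613813559089, Rational(1, 2))) ≈ Mul(43.920, I)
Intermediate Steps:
x = Rational(114891169, 87574040) (x = Add(Mul(16314, Pow(18544, -1)), Mul(4082, Pow(9445, -1))) = Add(Mul(16314, Rational(1, 18544)), Mul(4082, Rational(1, 9445))) = Add(Rational(8157, 9272), Rational(4082, 9445)) = Rational(114891169, 87574040) ≈ 1.3119)
Pow(Add(-1929, Pow(Add(x, Function('B')(-23)), -1)), Rational(1, 2)) = Pow(Add(-1929, Pow(Add(Rational(114891169, 87574040), 136), -1)), Rational(1, 2)) = Pow(Add(-1929, Pow(Rational(12024960609, 87574040), -1)), Rational(1, 2)) = Pow(Add(-1929, Rational(87574040, 12024960609)), Rational(1, 2)) = Pow(Rational(-23196061440721, 12024960609), Rational(1, 2)) = Mul(Rational(1, 12024960609), I, Pow(278931725108613813559089, Rational(1, 2)))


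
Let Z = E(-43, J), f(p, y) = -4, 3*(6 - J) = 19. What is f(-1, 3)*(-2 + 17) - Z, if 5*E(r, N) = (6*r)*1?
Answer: -42/5 ≈ -8.4000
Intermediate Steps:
J = -⅓ (J = 6 - ⅓*19 = 6 - 19/3 = -⅓ ≈ -0.33333)
E(r, N) = 6*r/5 (E(r, N) = ((6*r)*1)/5 = (6*r)/5 = 6*r/5)
Z = -258/5 (Z = (6/5)*(-43) = -258/5 ≈ -51.600)
f(-1, 3)*(-2 + 17) - Z = -4*(-2 + 17) - 1*(-258/5) = -4*15 + 258/5 = -60 + 258/5 = -42/5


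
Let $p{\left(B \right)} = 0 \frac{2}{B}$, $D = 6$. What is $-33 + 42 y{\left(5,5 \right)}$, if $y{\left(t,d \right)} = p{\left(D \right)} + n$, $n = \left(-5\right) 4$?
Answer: $-873$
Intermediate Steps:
$p{\left(B \right)} = 0$
$n = -20$
$y{\left(t,d \right)} = -20$ ($y{\left(t,d \right)} = 0 - 20 = -20$)
$-33 + 42 y{\left(5,5 \right)} = -33 + 42 \left(-20\right) = -33 - 840 = -873$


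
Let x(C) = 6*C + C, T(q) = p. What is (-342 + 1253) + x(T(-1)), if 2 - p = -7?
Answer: 974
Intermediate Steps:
p = 9 (p = 2 - 1*(-7) = 2 + 7 = 9)
T(q) = 9
x(C) = 7*C
(-342 + 1253) + x(T(-1)) = (-342 + 1253) + 7*9 = 911 + 63 = 974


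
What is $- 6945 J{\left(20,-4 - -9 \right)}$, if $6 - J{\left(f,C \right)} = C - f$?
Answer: $-145845$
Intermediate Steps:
$J{\left(f,C \right)} = 6 + f - C$ ($J{\left(f,C \right)} = 6 - \left(C - f\right) = 6 + f - C$)
$- 6945 J{\left(20,-4 - -9 \right)} = - 6945 \left(6 + 20 - \left(-4 - -9\right)\right) = - 6945 \left(6 + 20 - \left(-4 + 9\right)\right) = - 6945 \left(6 + 20 - 5\right) = \left(-6945\right) 21 = -145845$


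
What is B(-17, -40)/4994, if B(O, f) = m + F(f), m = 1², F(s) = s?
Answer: -39/4994 ≈ -0.0078094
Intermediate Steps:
m = 1
B(O, f) = 1 + f
B(-17, -40)/4994 = (1 - 40)/4994 = -39*1/4994 = -39/4994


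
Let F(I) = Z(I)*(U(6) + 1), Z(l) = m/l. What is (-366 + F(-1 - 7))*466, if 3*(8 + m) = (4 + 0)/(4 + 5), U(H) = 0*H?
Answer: -4592663/27 ≈ -1.7010e+5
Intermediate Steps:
U(H) = 0
m = -212/27 (m = -8 + ((4 + 0)/(4 + 5))/3 = -8 + (4/9)/3 = -8 + (4*(⅑))/3 = -8 + (⅓)*(4/9) = -8 + 4/27 = -212/27 ≈ -7.8519)
Z(l) = -212/(27*l)
F(I) = -212/(27*I) (F(I) = (-212/(27*I))*(0 + 1) = -212/(27*I)*1 = -212/(27*I))
(-366 + F(-1 - 7))*466 = (-366 - 212/(27*(-1 - 7)))*466 = (-366 - 212/27/(-8))*466 = (-366 - 212/27*(-⅛))*466 = (-366 + 53/54)*466 = -19711/54*466 = -4592663/27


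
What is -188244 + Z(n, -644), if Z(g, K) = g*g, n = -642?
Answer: 223920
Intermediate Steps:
Z(g, K) = g**2
-188244 + Z(n, -644) = -188244 + (-642)**2 = -188244 + 412164 = 223920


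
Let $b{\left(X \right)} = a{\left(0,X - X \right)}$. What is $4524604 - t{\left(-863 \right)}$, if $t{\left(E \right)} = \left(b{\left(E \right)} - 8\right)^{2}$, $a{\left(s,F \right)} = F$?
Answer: $4524540$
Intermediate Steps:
$b{\left(X \right)} = 0$ ($b{\left(X \right)} = X - X = 0$)
$t{\left(E \right)} = 64$ ($t{\left(E \right)} = \left(0 - 8\right)^{2} = \left(-8\right)^{2} = 64$)
$4524604 - t{\left(-863 \right)} = 4524604 - 64 = 4524540$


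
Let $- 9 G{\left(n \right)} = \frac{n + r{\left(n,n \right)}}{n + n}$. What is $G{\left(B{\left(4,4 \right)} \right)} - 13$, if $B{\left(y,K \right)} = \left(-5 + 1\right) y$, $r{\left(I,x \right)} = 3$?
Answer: $- \frac{3757}{288} \approx -13.045$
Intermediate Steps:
$B{\left(y,K \right)} = - 4 y$
$G{\left(n \right)} = - \frac{3 + n}{18 n}$ ($G{\left(n \right)} = - \frac{\left(n + 3\right) \frac{1}{n + n}}{9} = - \frac{\left(3 + n\right) \frac{1}{2 n}}{9} = - \frac{\frac{1}{2} \frac{1}{n} \left(3 + n\right)}{9} = - \frac{3 + n}{18 n}$)
$G{\left(B{\left(4,4 \right)} \right)} - 13 = \frac{-3 - \left(-4\right) 4}{18 \left(\left(-4\right) 4\right)} - 13 = \frac{-3 - -16}{18 \left(-16\right)} - 13 = \frac{1}{18} \left(- \frac{1}{16}\right) \left(-3 + 16\right) - 13 = \frac{1}{18} \left(- \frac{1}{16}\right) 13 - 13 = - \frac{13}{288} - 13 = - \frac{3757}{288}$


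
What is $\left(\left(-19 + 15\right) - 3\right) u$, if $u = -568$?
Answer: $3976$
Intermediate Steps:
$\left(\left(-19 + 15\right) - 3\right) u = \left(\left(-19 + 15\right) - 3\right) \left(-568\right) = \left(-4 - 3\right) \left(-568\right) = \left(-7\right) \left(-568\right) = 3976$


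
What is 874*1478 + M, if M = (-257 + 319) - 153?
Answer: 1291681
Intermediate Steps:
M = -91 (M = 62 - 153 = -91)
874*1478 + M = 874*1478 - 91 = 1291772 - 91 = 1291681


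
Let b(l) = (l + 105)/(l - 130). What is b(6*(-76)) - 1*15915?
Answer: -9325839/586 ≈ -15914.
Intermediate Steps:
b(l) = (105 + l)/(-130 + l)
b(6*(-76)) - 1*15915 = (105 + 6*(-76))/(-130 + 6*(-76)) - 1*15915 = (105 - 456)/(-130 - 456) - 15915 = -351/(-586) - 15915 = -1/586*(-351) - 15915 = 351/586 - 15915 = -9325839/586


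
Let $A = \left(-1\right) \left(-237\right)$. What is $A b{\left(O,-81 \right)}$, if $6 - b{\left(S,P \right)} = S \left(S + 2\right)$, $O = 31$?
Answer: $-241029$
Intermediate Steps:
$A = 237$
$b{\left(S,P \right)} = 6 - S \left(2 + S\right)$ ($b{\left(S,P \right)} = 6 - S \left(S + 2\right) = 6 - S \left(2 + S\right)$)
$A b{\left(O,-81 \right)} = 237 \left(6 - 31^{2} - 62\right) = 237 \left(6 - 961 - 62\right) = 237 \left(-1017\right) = -241029$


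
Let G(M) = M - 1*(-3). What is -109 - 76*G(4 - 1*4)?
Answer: -337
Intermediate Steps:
G(M) = 3 + M (G(M) = M + 3 = 3 + M)
-109 - 76*G(4 - 1*4) = -109 - 76*(3 + (4 - 1*4)) = -109 - 76*(3 + (4 - 4)) = -109 - 76*(3 + 0) = -109 - 76*3 = -109 - 228 = -337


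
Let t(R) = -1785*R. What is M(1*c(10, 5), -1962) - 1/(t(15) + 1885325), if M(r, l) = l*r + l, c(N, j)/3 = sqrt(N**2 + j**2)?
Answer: -3646475101/1858550 - 29430*sqrt(5) ≈ -67770.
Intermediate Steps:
c(N, j) = 3*sqrt(N**2 + j**2)
M(r, l) = l + l*r
M(1*c(10, 5), -1962) - 1/(t(15) + 1885325) = -1962*(1 + 1*(3*sqrt(10**2 + 5**2))) - 1/(-1785*15 + 1885325) = -1962*(1 + 1*(3*sqrt(100 + 25))) - 1/(-26775 + 1885325) = -1962*(1 + 1*(3*sqrt(125))) - 1/1858550 = -1962*(1 + 1*(3*(5*sqrt(5)))) - 1*1/1858550 = -1962*(1 + 1*(15*sqrt(5))) - 1/1858550 = -1962*(1 + 15*sqrt(5)) - 1/1858550 = (-1962 - 29430*sqrt(5)) - 1/1858550 = -3646475101/1858550 - 29430*sqrt(5)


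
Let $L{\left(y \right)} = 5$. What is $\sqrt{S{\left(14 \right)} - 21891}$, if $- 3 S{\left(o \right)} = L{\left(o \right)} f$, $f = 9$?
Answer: $3 i \sqrt{2434} \approx 148.01 i$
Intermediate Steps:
$S{\left(o \right)} = -15$ ($S{\left(o \right)} = - \frac{5 \cdot 9}{3} = \left(- \frac{1}{3}\right) 45 = -15$)
$\sqrt{S{\left(14 \right)} - 21891} = \sqrt{-15 - 21891} = \sqrt{-21906} = 3 i \sqrt{2434}$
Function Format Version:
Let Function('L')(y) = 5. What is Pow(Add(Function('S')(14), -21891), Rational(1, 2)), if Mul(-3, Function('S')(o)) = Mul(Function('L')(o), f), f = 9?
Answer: Mul(3, I, Pow(2434, Rational(1, 2))) ≈ Mul(148.01, I)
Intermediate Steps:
Function('S')(o) = -15 (Function('S')(o) = Mul(Rational(-1, 3), Mul(5, 9)) = Mul(Rational(-1, 3), 45) = -15)
Pow(Add(Function('S')(14), -21891), Rational(1, 2)) = Pow(Add(-15, -21891), Rational(1, 2)) = Pow(-21906, Rational(1, 2)) = Mul(3, I, Pow(2434, Rational(1, 2)))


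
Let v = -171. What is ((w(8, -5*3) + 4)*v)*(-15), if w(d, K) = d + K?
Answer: -7695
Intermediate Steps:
w(d, K) = K + d
((w(8, -5*3) + 4)*v)*(-15) = (((-5*3 + 8) + 4)*(-171))*(-15) = (((-15 + 8) + 4)*(-171))*(-15) = ((-7 + 4)*(-171))*(-15) = -3*(-171)*(-15) = 513*(-15) = -7695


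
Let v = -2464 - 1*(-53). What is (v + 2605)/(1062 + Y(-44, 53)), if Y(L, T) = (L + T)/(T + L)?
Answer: 194/1063 ≈ 0.18250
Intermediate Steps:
Y(L, T) = 1 (Y(L, T) = (L + T)/(L + T) = 1)
v = -2411 (v = -2464 + 53 = -2411)
(v + 2605)/(1062 + Y(-44, 53)) = (-2411 + 2605)/(1062 + 1) = 194/1063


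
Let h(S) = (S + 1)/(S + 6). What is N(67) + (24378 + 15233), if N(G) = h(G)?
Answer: 2891671/73 ≈ 39612.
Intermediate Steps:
h(S) = (1 + S)/(6 + S)
N(G) = (1 + G)/(6 + G)
N(67) + (24378 + 15233) = (1 + 67)/(6 + 67) + (24378 + 15233) = 68/73 + 39611 = 2891671/73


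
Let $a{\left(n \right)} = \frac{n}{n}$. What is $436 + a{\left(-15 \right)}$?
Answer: $437$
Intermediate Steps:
$a{\left(n \right)} = 1$
$436 + a{\left(-15 \right)} = 436 + 1 = 437$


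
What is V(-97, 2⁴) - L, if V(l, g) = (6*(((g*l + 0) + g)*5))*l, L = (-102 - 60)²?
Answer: 4443516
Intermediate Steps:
L = 26244 (L = (-162)² = 26244)
V(l, g) = l*(30*g + 30*g*l) (V(l, g) = (6*((g*l + g)*5))*l = (6*((g + g*l)*5))*l = (6*(5*g + 5*g*l))*l = (30*g + 30*g*l)*l = l*(30*g + 30*g*l))
V(-97, 2⁴) - L = 30*2⁴*(-97)*(1 - 97) - 1*26244 = 30*16*(-97)*(-96) - 26244 = 4469760 - 26244 = 4443516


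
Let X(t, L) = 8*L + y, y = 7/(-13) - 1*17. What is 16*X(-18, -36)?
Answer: -63552/13 ≈ -4888.6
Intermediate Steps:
y = -228/13 (y = 7*(-1/13) - 17 = -7/13 - 17 = -228/13 ≈ -17.538)
X(t, L) = -228/13 + 8*L (X(t, L) = 8*L - 228/13 = -228/13 + 8*L)
16*X(-18, -36) = 16*(-228/13 + 8*(-36)) = 16*(-228/13 - 288) = 16*(-3972/13) = -63552/13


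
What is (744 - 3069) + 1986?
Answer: -339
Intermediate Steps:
(744 - 3069) + 1986 = -2325 + 1986 = -339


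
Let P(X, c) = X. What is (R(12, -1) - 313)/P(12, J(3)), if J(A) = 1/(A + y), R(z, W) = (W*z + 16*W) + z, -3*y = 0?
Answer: -329/12 ≈ -27.417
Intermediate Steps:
y = 0 (y = -⅓*0 = 0)
R(z, W) = z + 16*W + W*z (R(z, W) = (16*W + W*z) + z = z + 16*W + W*z)
J(A) = 1/A (J(A) = 1/(A + 0) = 1/A)
(R(12, -1) - 313)/P(12, J(3)) = ((12 + 16*(-1) - 1*12) - 313)/12 = ((12 - 16 - 12) - 313)*(1/12) = (-16 - 313)*(1/12) = -329*1/12 = -329/12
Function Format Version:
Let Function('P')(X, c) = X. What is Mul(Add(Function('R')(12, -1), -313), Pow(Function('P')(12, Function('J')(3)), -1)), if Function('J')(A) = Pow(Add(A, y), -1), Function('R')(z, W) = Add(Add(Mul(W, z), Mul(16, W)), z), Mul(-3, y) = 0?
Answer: Rational(-329, 12) ≈ -27.417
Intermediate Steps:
y = 0 (y = Mul(Rational(-1, 3), 0) = 0)
Function('R')(z, W) = Add(z, Mul(16, W), Mul(W, z)) (Function('R')(z, W) = Add(Add(Mul(16, W), Mul(W, z)), z) = Add(z, Mul(16, W), Mul(W, z)))
Function('J')(A) = Pow(A, -1) (Function('J')(A) = Pow(Add(A, 0), -1) = Pow(A, -1))
Mul(Add(Function('R')(12, -1), -313), Pow(Function('P')(12, Function('J')(3)), -1)) = Mul(Add(Add(12, Mul(16, -1), Mul(-1, 12)), -313), Pow(12, -1)) = Mul(Add(Add(12, -16, -12), -313), Rational(1, 12)) = Mul(Add(-16, -313), Rational(1, 12)) = Mul(-329, Rational(1, 12)) = Rational(-329, 12)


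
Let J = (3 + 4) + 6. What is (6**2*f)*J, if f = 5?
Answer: 2340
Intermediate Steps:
J = 13 (J = 7 + 6 = 13)
(6**2*f)*J = (6**2*5)*13 = (36*5)*13 = 180*13 = 2340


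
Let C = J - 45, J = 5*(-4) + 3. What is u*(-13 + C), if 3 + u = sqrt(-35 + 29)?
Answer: 225 - 75*I*sqrt(6) ≈ 225.0 - 183.71*I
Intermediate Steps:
J = -17 (J = -20 + 3 = -17)
C = -62 (C = -17 - 45 = -62)
u = -3 + I*sqrt(6) (u = -3 + sqrt(-35 + 29) = -3 + sqrt(-6) = -3 + I*sqrt(6) ≈ -3.0 + 2.4495*I)
u*(-13 + C) = (-3 + I*sqrt(6))*(-13 - 62) = (-3 + I*sqrt(6))*(-75) = 225 - 75*I*sqrt(6)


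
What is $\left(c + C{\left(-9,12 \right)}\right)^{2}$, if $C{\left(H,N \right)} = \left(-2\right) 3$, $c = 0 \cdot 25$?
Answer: $36$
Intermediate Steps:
$c = 0$
$C{\left(H,N \right)} = -6$
$\left(c + C{\left(-9,12 \right)}\right)^{2} = \left(0 - 6\right)^{2} = \left(-6\right)^{2} = 36$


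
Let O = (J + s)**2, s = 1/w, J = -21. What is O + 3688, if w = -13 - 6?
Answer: 1491368/361 ≈ 4131.2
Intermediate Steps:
w = -19
s = -1/19 (s = 1/(-19) = -1/19 ≈ -0.052632)
O = 160000/361 (O = (-21 - 1/19)**2 = (-400/19)**2 = 160000/361 ≈ 443.21)
O + 3688 = 160000/361 + 3688 = 1491368/361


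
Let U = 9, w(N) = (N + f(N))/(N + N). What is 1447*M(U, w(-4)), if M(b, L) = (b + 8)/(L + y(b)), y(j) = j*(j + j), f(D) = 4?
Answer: 24599/162 ≈ 151.85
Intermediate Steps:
w(N) = (4 + N)/(2*N) (w(N) = (N + 4)/(N + N) = (4 + N)/((2*N)) = (4 + N)*(1/(2*N)) = (4 + N)/(2*N))
y(j) = 2*j**2 (y(j) = j*(2*j) = 2*j**2)
M(b, L) = (8 + b)/(L + 2*b**2) (M(b, L) = (b + 8)/(L + 2*b**2) = (8 + b)/(L + 2*b**2))
1447*M(U, w(-4)) = 1447*((8 + 9)/((1/2)*(4 - 4)/(-4) + 2*9**2)) = 1447*(17/((1/2)*(-1/4)*0 + 2*81)) = 1447*(17/(0 + 162)) = 1447*(17/162) = 24599/162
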